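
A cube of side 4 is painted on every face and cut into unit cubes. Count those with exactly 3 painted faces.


Large cube: 4 x 4 x 4, cut into unit cubes.
Cubes with 3 painted faces are at the corners. A cube always has 8 corners.
Count = 8
8 unit cubes


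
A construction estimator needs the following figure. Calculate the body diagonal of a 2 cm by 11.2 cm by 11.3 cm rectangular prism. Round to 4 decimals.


Shape: rectangular box (space diagonal)
l = 2 cm, w = 11.2 cm, h = 11.3 cm
Visualize: the diagonal of the base, then a right triangle with that diagonal and the height.
Formula: d = sqrt(l^2 + w^2 + h^2)
l^2 + w^2 + h^2 = 4 + 125.44 + 127.69 = 257.13
d = sqrt(257.13)
d = 16.0353
16.0353 cm


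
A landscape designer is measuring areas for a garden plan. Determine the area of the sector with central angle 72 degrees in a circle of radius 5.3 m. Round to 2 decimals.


Shape: circular sector
Radius r = 5.3 m, Angle = 72 degrees
Formula: A = (angle/360) * pi * r^2
r^2 = 28.09
Fraction of circle = 72/360
A = (72/360) * pi * 28.09
A = 5.618 * pi
A = 17.65
17.65 m^2


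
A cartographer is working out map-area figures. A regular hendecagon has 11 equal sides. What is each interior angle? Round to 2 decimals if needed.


Shape: regular hendecagon (11 sides)
Formula: interior angle = (n - 2) * 180 / n
(n - 2) = 9
(n - 2) * 180 = 1620
angle = 1620 / 11
angle = 147.27
147.27 degrees


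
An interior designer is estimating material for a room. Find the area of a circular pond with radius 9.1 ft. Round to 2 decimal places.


Shape: circle
Radius r = 9.1 ft
Formula: A = pi * r^2
r^2 = 9.1^2 = 82.81
A = pi * 82.81
A = 260.16
260.16 ft^2


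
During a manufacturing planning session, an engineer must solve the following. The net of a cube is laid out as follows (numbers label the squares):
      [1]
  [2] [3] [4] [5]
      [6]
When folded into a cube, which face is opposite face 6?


Net: cross layout. Take square 3 as the base (bottom).
Fold the four squares in the horizontal row up around 3: 2 -> left, 4 -> right, 5 wraps to the top.
Fold 1 and 6 up from 3: 1 -> back, 6 -> front.
Opposite pairs are therefore: (1, 6), (2, 4), (3, 5).
Face 6 is opposite face 1.
face 1


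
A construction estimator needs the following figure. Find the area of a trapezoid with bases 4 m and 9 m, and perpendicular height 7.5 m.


Shape: trapezoid
Parallel sides a = 4 m, b = 9 m; Height h = 7.5 m
Formula: A = (a + b) * h / 2
a + b = 4 + 9 = 13
A = 13 * 7.5 / 2
A = 97.5 / 2
A = 48.75
48.75 m^2


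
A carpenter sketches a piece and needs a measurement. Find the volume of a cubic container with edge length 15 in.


Shape: cube
Side s = 15 in
Formula: V = s^3
V = 15 * 15 * 15
V = 225 * 15
V = 3375
3375 in^3


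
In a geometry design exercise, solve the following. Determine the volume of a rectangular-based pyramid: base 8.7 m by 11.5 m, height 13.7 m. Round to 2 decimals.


Shape: rectangular pyramid
Base: 8.7 m x 11.5 m, Height h = 13.7 m
Formula: V = (1/3) * base_area * h
base_area = 8.7 * 11.5 = 100.05
base_area * h = 100.05 * 13.7 = 1370.685
V = 1370.685 / 3
V = 456.9
456.9 m^3


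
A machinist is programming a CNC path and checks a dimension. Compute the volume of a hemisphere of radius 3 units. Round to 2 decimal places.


Shape: hemisphere (half of a sphere)
Radius r = 3 units
Formula: V = (1/2) * (4/3) * pi * r^3 = (2/3) * pi * r^3
r^3 = 27
(2/3) * 27 = 18
V = 18 * pi
V = 56.55
56.55 units^3


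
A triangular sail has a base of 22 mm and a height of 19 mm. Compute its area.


Shape: triangle
Base b = 22 mm, Height h = 19 mm
Formula: A = (1/2) * b * h
A = 0.5 * 22 * 19
A = 0.5 * 418
A = 209
209 mm^2


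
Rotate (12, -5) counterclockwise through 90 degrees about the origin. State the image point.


Transformation: rotation about the origin
Original point: (12, -5)
Rule for 90 deg counterclockwise: (x, y) -> (-y, x)
Apply: (12, -5) -> (5, 12)
(5, 12)


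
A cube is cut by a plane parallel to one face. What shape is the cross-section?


Solid: cube
Cutting plane: parallel to one face
Visualize the intersection of the plane with the solid's surface.
The boundary of the cut region is a square.
square


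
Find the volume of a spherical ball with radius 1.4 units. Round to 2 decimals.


Shape: sphere
Radius r = 1.4 units
Formula: V = (4/3) * pi * r^3
r^3 = 2.744
(4/3) * 2.744 = 3.658667
V = 3.658667 * pi
V = 11.49
11.49 units^3


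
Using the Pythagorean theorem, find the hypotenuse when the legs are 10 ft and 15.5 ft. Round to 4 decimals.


Shape: right triangle
Legs a = 10 ft, b = 15.5 ft
Formula: c = sqrt(a^2 + b^2)
a^2 = 100, b^2 = 240.25
a^2 + b^2 = 340.25
c = sqrt(340.25)
c = 18.4459
18.4459 ft


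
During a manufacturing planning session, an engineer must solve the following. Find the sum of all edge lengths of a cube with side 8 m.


Shape: cube
Side s = 8 m
A cube has 12 edges, all equal.
Formula: total edge length = 12 * s
Total = 12 * 8
Total = 96
96 m


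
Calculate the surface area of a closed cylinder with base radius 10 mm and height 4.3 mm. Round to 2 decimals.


Shape: closed cylinder
Radius r = 10 mm, Height h = 4.3 mm
Formula: SA = 2*pi*r^2 + 2*pi*r*h = 2*pi*r*(r + h)
r + h = 14.3
2 * r * (r + h) = 2 * 10 * 14.3 = 286
SA = 286 * pi
SA = 898.5
898.5 mm^2


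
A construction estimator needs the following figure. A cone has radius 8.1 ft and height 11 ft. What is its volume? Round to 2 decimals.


Shape: cone
Radius r = 8.1 ft, Height h = 11 ft
Formula: V = (1/3) * pi * r^2 * h
r^2 = 65.61
pi * r^2 * h = pi * 65.61 * 11 = 721.71 * pi
V = 721.71 * pi / 3
V = 755.77
755.77 ft^3


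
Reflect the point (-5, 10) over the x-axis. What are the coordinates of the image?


Transformation: reflection
Original point: (-5, 10)
Rule for reflection over the x-axis: (x, y) -> (x, -y)
Apply: (-5, 10) -> (-5, -10)
(-5, -10)


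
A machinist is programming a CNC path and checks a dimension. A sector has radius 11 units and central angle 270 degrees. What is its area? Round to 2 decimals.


Shape: circular sector
Radius r = 11 units, Angle = 270 degrees
Formula: A = (angle/360) * pi * r^2
r^2 = 121
Fraction of circle = 270/360
A = (270/360) * pi * 121
A = 90.75 * pi
A = 285.1
285.1 units^2


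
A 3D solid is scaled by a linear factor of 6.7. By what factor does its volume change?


Linear scale factor k = 6.7
Rule: under a linear scaling by k, volumes scale by k^3.
k^3 = 6.7 * 6.7 * 6.7
k^3 = 44.89 * 6.7
k^3 = 300.763
Volume scales by a factor of 300.763.
300.763 (dimensionless)


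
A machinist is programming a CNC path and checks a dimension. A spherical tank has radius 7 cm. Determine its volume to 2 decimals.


Shape: sphere
Radius r = 7 cm
Formula: V = (4/3) * pi * r^3
r^3 = 343
(4/3) * 343 = 457.333333
V = 457.333333 * pi
V = 1436.76
1436.76 cm^3


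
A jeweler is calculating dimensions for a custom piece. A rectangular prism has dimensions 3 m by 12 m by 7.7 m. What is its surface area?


Shape: rectangular prism
l = 3 m, w = 12 m, h = 7.7 m
Formula: SA = 2(lw + lh + wh)
lw = 36, lh = 23.1, wh = 92.4
lw + lh + wh = 151.5
SA = 2 * 151.5
SA = 303
303 m^2


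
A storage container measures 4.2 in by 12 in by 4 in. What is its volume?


Shape: rectangular prism
l = 4.2 in, w = 12 in, h = 4 in
Formula: V = l * w * h
V = 4.2 * 12 * 4
V = 50.4 * 4
V = 201.6
201.6 in^3


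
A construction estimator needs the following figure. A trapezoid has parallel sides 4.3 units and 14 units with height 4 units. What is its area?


Shape: trapezoid
Parallel sides a = 4.3 units, b = 14 units; Height h = 4 units
Formula: A = (a + b) * h / 2
a + b = 4.3 + 14 = 18.3
A = 18.3 * 4 / 2
A = 73.2 / 2
A = 36.6
36.6 units^2


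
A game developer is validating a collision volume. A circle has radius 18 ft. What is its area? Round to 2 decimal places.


Shape: circle
Radius r = 18 ft
Formula: A = pi * r^2
r^2 = 18^2 = 324
A = pi * 324
A = 1017.88
1017.88 ft^2


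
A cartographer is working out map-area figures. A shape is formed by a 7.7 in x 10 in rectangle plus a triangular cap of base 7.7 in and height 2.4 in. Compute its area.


Composite shape: rectangle + triangle
Rectangle area = 7.7 * 10 = 77
Triangle area = 0.5 * 7.7 * 2.4 = 9.24
Total = 77 + 9.24
Total = 86.24
86.24 in^2


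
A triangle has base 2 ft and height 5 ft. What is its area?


Shape: triangle
Base b = 2 ft, Height h = 5 ft
Formula: A = (1/2) * b * h
A = 0.5 * 2 * 5
A = 0.5 * 10
A = 5
5 ft^2


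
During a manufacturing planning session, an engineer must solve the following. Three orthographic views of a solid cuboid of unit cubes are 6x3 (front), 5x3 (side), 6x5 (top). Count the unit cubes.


Orthographic views of a solid rectangular block:
Front view 6 x 3 -> length = 6, height = 3
Side view 5 x 3 -> width = 5, height = 3 (consistent)
Top view 6 x 5 -> confirms length = 6, width = 5
The block is 6 x 5 x 3.
Total unit cubes = 6 * 5 * 3 = 90
90 unit cubes


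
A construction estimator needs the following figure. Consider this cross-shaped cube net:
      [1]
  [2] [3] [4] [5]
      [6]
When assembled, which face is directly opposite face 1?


Net: cross layout. Take square 3 as the base (bottom).
Fold the four squares in the horizontal row up around 3: 2 -> left, 4 -> right, 5 wraps to the top.
Fold 1 and 6 up from 3: 1 -> back, 6 -> front.
Opposite pairs are therefore: (1, 6), (2, 4), (3, 5).
Face 1 is opposite face 6.
face 6


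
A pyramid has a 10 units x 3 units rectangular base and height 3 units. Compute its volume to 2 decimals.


Shape: rectangular pyramid
Base: 10 units x 3 units, Height h = 3 units
Formula: V = (1/3) * base_area * h
base_area = 10 * 3 = 30
base_area * h = 30 * 3 = 90
V = 90 / 3
V = 30
30 units^3


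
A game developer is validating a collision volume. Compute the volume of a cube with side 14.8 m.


Shape: cube
Side s = 14.8 m
Formula: V = s^3
V = 14.8 * 14.8 * 14.8
V = 219.04 * 14.8
V = 3241.792
3241.792 m^3


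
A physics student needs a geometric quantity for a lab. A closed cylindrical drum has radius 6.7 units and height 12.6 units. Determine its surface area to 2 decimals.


Shape: closed cylinder
Radius r = 6.7 units, Height h = 12.6 units
Formula: SA = 2*pi*r^2 + 2*pi*r*h = 2*pi*r*(r + h)
r + h = 19.3
2 * r * (r + h) = 2 * 6.7 * 19.3 = 258.62
SA = 258.62 * pi
SA = 812.48
812.48 units^2


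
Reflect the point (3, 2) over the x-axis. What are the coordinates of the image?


Transformation: reflection
Original point: (3, 2)
Rule for reflection over the x-axis: (x, y) -> (x, -y)
Apply: (3, 2) -> (3, -2)
(3, -2)


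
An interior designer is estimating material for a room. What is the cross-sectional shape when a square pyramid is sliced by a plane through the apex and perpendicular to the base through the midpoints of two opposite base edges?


Solid: square pyramid
Cutting plane: through the apex and perpendicular to the base through the midpoints of two opposite base edges
Visualize the intersection of the plane with the solid's surface.
The boundary of the cut region is a isosceles triangle.
isosceles triangle


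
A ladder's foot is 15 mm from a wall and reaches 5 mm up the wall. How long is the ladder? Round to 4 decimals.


Shape: right triangle
Legs a = 15 mm, b = 5 mm
Formula: c = sqrt(a^2 + b^2)
a^2 = 225, b^2 = 25
a^2 + b^2 = 250
c = sqrt(250)
c = 15.8114
15.8114 mm


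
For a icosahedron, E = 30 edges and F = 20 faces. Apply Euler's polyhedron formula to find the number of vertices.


Polyhedron: icosahedron
Euler's formula for convex polyhedra: V - E + F = 2
Given: E = 30 edges and F = 20 faces
Solve for V:
V = 2 + E - F = 2 + 30 - 20 = 12
12 vertices


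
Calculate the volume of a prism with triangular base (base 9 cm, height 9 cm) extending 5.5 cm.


Shape: triangular prism
Triangle base = 9 cm, triangle height = 9 cm, prism length L = 5.5 cm
Formula: V = (1/2 * b * h_tri) * L
Cross-section area = 0.5 * 9 * 9 = 40.5
V = 40.5 * 5.5
V = 222.75
222.75 cm^3


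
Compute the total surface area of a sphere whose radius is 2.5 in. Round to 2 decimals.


Shape: sphere
Radius r = 2.5 in
Formula: SA = 4 * pi * r^2
r^2 = 6.25
SA = 4 * pi * 6.25
SA = 25 * pi
SA = 78.54
78.54 in^2


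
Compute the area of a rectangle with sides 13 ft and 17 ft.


Shape: rectangle
Length l = 13 ft, Width w = 17 ft
Formula: A = l * w
A = 13 * 17
A = 221
221 ft^2


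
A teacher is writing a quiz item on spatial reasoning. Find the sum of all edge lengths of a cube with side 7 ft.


Shape: cube
Side s = 7 ft
A cube has 12 edges, all equal.
Formula: total edge length = 12 * s
Total = 12 * 7
Total = 84
84 ft


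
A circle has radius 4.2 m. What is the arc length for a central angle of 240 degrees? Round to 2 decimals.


Shape: circular arc
Radius r = 4.2 m, Angle = 240 degrees
Formula: L = (angle/360) * 2 * pi * r
2 * pi * r = 8.4 * pi
L = (240/360) * 8.4 * pi
L = 5.6 * pi
L = 17.59
17.59 m


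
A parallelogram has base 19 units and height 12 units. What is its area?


Shape: parallelogram
Base b = 19 units, Height h = 12 units
Formula: A = b * h
A = 19 * 12
A = 228
228 units^2


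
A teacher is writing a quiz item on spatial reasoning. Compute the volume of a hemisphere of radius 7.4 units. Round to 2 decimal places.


Shape: hemisphere (half of a sphere)
Radius r = 7.4 units
Formula: V = (1/2) * (4/3) * pi * r^3 = (2/3) * pi * r^3
r^3 = 405.224
(2/3) * 405.224 = 270.149333
V = 270.149333 * pi
V = 848.7
848.7 units^3


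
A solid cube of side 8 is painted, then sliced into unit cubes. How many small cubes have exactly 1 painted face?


Large cube: 8 x 8 x 8, cut into unit cubes.
n = 8, so n - 2 = 6
Cubes with 1 painted face lie in the interior of each face.
A cube has 6 faces; each contributes (n - 2)^2 = 36 such cubes.
Count = 6 * 36 = 216
216 unit cubes


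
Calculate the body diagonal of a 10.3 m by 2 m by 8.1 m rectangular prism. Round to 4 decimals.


Shape: rectangular box (space diagonal)
l = 10.3 m, w = 2 m, h = 8.1 m
Visualize: the diagonal of the base, then a right triangle with that diagonal and the height.
Formula: d = sqrt(l^2 + w^2 + h^2)
l^2 + w^2 + h^2 = 106.09 + 4 + 65.61 = 175.7
d = sqrt(175.7)
d = 13.2552
13.2552 m


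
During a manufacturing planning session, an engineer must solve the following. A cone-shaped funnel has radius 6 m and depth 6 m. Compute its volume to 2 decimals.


Shape: cone
Radius r = 6 m, Height h = 6 m
Formula: V = (1/3) * pi * r^2 * h
r^2 = 36
pi * r^2 * h = pi * 36 * 6 = 216 * pi
V = 216 * pi / 3
V = 226.19
226.19 m^3


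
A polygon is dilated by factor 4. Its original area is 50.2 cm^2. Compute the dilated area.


Linear scale factor k = 4
Original area = 50.2 cm^2
Rule: under a linear scaling by k, areas scale by k^2.
k^2 = 4^2 = 16
New area = 50.2 * 16
New area = 803.2
803.2 cm^2


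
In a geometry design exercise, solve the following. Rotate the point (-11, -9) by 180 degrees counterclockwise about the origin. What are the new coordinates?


Transformation: rotation about the origin
Original point: (-11, -9)
Rule for 180 deg: (x, y) -> (-x, -y)
Apply: (-11, -9) -> (11, 9)
(11, 9)


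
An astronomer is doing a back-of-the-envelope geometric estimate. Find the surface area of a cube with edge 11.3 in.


Shape: cube
Side s = 11.3 in
A cube has 6 square faces.
Formula: SA = 6 * s^2
s^2 = 127.69
SA = 6 * 127.69
SA = 766.14
766.14 in^2


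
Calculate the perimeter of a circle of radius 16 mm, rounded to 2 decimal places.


Shape: circle
Radius r = 16 mm
Formula: C = 2 * pi * r
C = 2 * pi * 16
C = 32 * pi
C = 100.53
100.53 mm


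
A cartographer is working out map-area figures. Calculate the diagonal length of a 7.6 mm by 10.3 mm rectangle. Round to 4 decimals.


Shape: rectangle (diagonal via Pythagoras)
Sides: 7.6 mm and 10.3 mm
Formula: d = sqrt(l^2 + w^2)
l^2 = 57.76, w^2 = 106.09
l^2 + w^2 = 163.85
d = sqrt(163.85)
d = 12.8004
12.8004 mm


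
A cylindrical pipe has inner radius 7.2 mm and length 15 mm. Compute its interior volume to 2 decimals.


Shape: cylinder
Radius r = 7.2 mm, Height h = 15 mm
Formula: V = pi * r^2 * h
r^2 = 51.84
V = pi * 51.84 * 15
V = 777.6 * pi
V = 2442.9
2442.9 mm^3


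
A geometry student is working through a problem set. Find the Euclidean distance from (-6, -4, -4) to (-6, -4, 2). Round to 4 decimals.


3D distance between two points
P1 = (-6, -4, -4), P2 = (-6, -4, 2)
Formula: d = sqrt((x2-x1)^2 + (y2-y1)^2 + (z2-z1)^2)
dx = -6 - -6 = 0
dy = -4 - -4 = 0
dz = 2 - -4 = 6
dx^2 + dy^2 + dz^2 = 0 + 0 + 36 = 36
d = sqrt(36)
d = 6.0
6 units


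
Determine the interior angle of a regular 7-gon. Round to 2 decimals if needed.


Shape: regular heptagon (7 sides)
Formula: interior angle = (n - 2) * 180 / n
(n - 2) = 5
(n - 2) * 180 = 900
angle = 900 / 7
angle = 128.57
128.57 degrees


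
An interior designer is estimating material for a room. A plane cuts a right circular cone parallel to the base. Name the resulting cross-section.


Solid: right circular cone
Cutting plane: parallel to the base
Visualize the intersection of the plane with the solid's surface.
The boundary of the cut region is a circle.
circle


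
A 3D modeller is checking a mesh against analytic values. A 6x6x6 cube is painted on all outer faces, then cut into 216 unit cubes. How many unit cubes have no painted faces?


Large cube: 6 x 6 x 6, cut into unit cubes.
n = 6, so n - 2 = 4
Unpainted cubes form the interior (n - 2)^3 block.
(n - 2)^3 = 4^3 = 64
64 unit cubes


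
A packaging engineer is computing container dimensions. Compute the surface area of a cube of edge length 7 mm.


Shape: cube
Side s = 7 mm
A cube has 6 square faces.
Formula: SA = 6 * s^2
s^2 = 49
SA = 6 * 49
SA = 294
294 mm^2


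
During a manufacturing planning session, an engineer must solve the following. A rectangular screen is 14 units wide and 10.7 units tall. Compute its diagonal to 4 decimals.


Shape: rectangle (diagonal via Pythagoras)
Sides: 14 units and 10.7 units
Formula: d = sqrt(l^2 + w^2)
l^2 = 196, w^2 = 114.49
l^2 + w^2 = 310.49
d = sqrt(310.49)
d = 17.6207
17.6207 units


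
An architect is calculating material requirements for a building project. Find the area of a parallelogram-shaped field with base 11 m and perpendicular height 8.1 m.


Shape: parallelogram
Base b = 11 m, Height h = 8.1 m
Formula: A = b * h
A = 11 * 8.1
A = 89.1
89.1 m^2


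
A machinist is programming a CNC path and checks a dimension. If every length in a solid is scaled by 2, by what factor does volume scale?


Linear scale factor k = 2
Rule: under a linear scaling by k, volumes scale by k^3.
k^3 = 2 * 2 * 2
k^3 = 4 * 2
k^3 = 8
Volume scales by a factor of 8.
8 (dimensionless)


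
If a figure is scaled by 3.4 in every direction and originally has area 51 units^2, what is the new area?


Linear scale factor k = 3.4
Original area = 51 units^2
Rule: under a linear scaling by k, areas scale by k^2.
k^2 = 3.4^2 = 11.56
New area = 51 * 11.56
New area = 589.56
589.56 units^2


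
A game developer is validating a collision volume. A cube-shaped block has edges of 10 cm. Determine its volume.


Shape: cube
Side s = 10 cm
Formula: V = s^3
V = 10 * 10 * 10
V = 100 * 10
V = 1000
1000 cm^3


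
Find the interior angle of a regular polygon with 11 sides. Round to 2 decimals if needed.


Shape: regular hendecagon (11 sides)
Formula: interior angle = (n - 2) * 180 / n
(n - 2) = 9
(n - 2) * 180 = 1620
angle = 1620 / 11
angle = 147.27
147.27 degrees


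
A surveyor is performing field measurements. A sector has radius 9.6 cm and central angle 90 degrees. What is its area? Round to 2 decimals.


Shape: circular sector
Radius r = 9.6 cm, Angle = 90 degrees
Formula: A = (angle/360) * pi * r^2
r^2 = 92.16
Fraction of circle = 90/360
A = (90/360) * pi * 92.16
A = 23.04 * pi
A = 72.38
72.38 cm^2


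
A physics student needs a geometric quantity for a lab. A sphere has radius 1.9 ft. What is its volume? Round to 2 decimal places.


Shape: sphere
Radius r = 1.9 ft
Formula: V = (4/3) * pi * r^3
r^3 = 6.859
(4/3) * 6.859 = 9.145333
V = 9.145333 * pi
V = 28.73
28.73 ft^3


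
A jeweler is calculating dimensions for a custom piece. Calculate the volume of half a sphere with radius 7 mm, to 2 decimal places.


Shape: hemisphere (half of a sphere)
Radius r = 7 mm
Formula: V = (1/2) * (4/3) * pi * r^3 = (2/3) * pi * r^3
r^3 = 343
(2/3) * 343 = 228.666667
V = 228.666667 * pi
V = 718.38
718.38 mm^3


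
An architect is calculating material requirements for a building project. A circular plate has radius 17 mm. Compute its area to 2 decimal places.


Shape: circle
Radius r = 17 mm
Formula: A = pi * r^2
r^2 = 17^2 = 289
A = pi * 289
A = 907.92
907.92 mm^2


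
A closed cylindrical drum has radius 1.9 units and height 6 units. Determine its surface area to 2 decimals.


Shape: closed cylinder
Radius r = 1.9 units, Height h = 6 units
Formula: SA = 2*pi*r^2 + 2*pi*r*h = 2*pi*r*(r + h)
r + h = 7.9
2 * r * (r + h) = 2 * 1.9 * 7.9 = 30.02
SA = 30.02 * pi
SA = 94.31
94.31 units^2


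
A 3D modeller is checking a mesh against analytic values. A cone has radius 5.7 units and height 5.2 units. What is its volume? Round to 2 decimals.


Shape: cone
Radius r = 5.7 units, Height h = 5.2 units
Formula: V = (1/3) * pi * r^2 * h
r^2 = 32.49
pi * r^2 * h = pi * 32.49 * 5.2 = 168.948 * pi
V = 168.948 * pi / 3
V = 176.92
176.92 units^3


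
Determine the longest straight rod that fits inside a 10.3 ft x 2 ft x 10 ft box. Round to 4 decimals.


Shape: rectangular box (space diagonal)
l = 10.3 ft, w = 2 ft, h = 10 ft
Visualize: the diagonal of the base, then a right triangle with that diagonal and the height.
Formula: d = sqrt(l^2 + w^2 + h^2)
l^2 + w^2 + h^2 = 106.09 + 4 + 100 = 210.09
d = sqrt(210.09)
d = 14.4945
14.4945 ft


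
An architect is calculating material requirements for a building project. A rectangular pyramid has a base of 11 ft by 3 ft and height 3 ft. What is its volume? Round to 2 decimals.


Shape: rectangular pyramid
Base: 11 ft x 3 ft, Height h = 3 ft
Formula: V = (1/3) * base_area * h
base_area = 11 * 3 = 33
base_area * h = 33 * 3 = 99
V = 99 / 3
V = 33
33 ft^3


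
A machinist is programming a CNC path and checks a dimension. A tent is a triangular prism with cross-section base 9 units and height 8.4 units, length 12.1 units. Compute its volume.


Shape: triangular prism
Triangle base = 9 units, triangle height = 8.4 units, prism length L = 12.1 units
Formula: V = (1/2 * b * h_tri) * L
Cross-section area = 0.5 * 9 * 8.4 = 37.8
V = 37.8 * 12.1
V = 457.38
457.38 units^3


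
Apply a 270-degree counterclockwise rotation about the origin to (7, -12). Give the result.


Transformation: rotation about the origin
Original point: (7, -12)
Rule for 270 deg counterclockwise: (x, y) -> (y, -x)
Apply: (7, -12) -> (-12, -7)
(-12, -7)


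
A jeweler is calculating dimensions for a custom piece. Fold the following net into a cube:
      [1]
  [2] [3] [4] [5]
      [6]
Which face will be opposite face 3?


Net: cross layout. Take square 3 as the base (bottom).
Fold the four squares in the horizontal row up around 3: 2 -> left, 4 -> right, 5 wraps to the top.
Fold 1 and 6 up from 3: 1 -> back, 6 -> front.
Opposite pairs are therefore: (1, 6), (2, 4), (3, 5).
Face 3 is opposite face 5.
face 5


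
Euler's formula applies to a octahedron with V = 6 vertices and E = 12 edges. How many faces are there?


Polyhedron: octahedron
Euler's formula for convex polyhedra: V - E + F = 2
Given: V = 6 vertices and E = 12 edges
Solve for F:
F = 2 + E - V = 2 + 12 - 6 = 8
8 faces


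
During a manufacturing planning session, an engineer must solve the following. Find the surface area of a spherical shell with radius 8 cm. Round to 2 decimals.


Shape: sphere
Radius r = 8 cm
Formula: SA = 4 * pi * r^2
r^2 = 64
SA = 4 * pi * 64
SA = 256 * pi
SA = 804.25
804.25 cm^2


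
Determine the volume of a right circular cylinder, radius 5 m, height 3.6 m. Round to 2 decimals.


Shape: cylinder
Radius r = 5 m, Height h = 3.6 m
Formula: V = pi * r^2 * h
r^2 = 25
V = pi * 25 * 3.6
V = 90 * pi
V = 282.74
282.74 m^3


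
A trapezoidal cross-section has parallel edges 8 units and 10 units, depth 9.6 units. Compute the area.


Shape: trapezoid
Parallel sides a = 8 units, b = 10 units; Height h = 9.6 units
Formula: A = (a + b) * h / 2
a + b = 8 + 10 = 18
A = 18 * 9.6 / 2
A = 172.8 / 2
A = 86.4
86.4 units^2


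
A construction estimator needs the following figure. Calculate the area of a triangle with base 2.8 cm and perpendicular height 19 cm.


Shape: triangle
Base b = 2.8 cm, Height h = 19 cm
Formula: A = (1/2) * b * h
A = 0.5 * 2.8 * 19
A = 0.5 * 53.2
A = 26.6
26.6 cm^2


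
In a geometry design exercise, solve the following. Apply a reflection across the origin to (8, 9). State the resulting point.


Transformation: reflection
Original point: (8, 9)
Rule for reflection through the origin: (x, y) -> (-x, -y)
Apply: (8, 9) -> (-8, -9)
(-8, -9)


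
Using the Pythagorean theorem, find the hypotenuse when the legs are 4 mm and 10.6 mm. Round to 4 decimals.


Shape: right triangle
Legs a = 4 mm, b = 10.6 mm
Formula: c = sqrt(a^2 + b^2)
a^2 = 16, b^2 = 112.36
a^2 + b^2 = 128.36
c = sqrt(128.36)
c = 11.3296
11.3296 mm


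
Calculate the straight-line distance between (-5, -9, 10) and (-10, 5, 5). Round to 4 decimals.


3D distance between two points
P1 = (-5, -9, 10), P2 = (-10, 5, 5)
Formula: d = sqrt((x2-x1)^2 + (y2-y1)^2 + (z2-z1)^2)
dx = -10 - -5 = -5
dy = 5 - -9 = 14
dz = 5 - 10 = -5
dx^2 + dy^2 + dz^2 = 25 + 196 + 25 = 246
d = sqrt(246)
d = 15.6844
15.6844 units


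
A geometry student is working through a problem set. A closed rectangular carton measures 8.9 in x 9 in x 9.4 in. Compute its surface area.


Shape: rectangular prism
l = 8.9 in, w = 9 in, h = 9.4 in
Formula: SA = 2(lw + lh + wh)
lw = 80.1, lh = 83.66, wh = 84.6
lw + lh + wh = 248.36
SA = 2 * 248.36
SA = 496.72
496.72 in^2


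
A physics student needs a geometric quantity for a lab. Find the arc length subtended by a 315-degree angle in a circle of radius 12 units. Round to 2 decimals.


Shape: circular arc
Radius r = 12 units, Angle = 315 degrees
Formula: L = (angle/360) * 2 * pi * r
2 * pi * r = 24 * pi
L = (315/360) * 24 * pi
L = 21 * pi
L = 65.97
65.97 units


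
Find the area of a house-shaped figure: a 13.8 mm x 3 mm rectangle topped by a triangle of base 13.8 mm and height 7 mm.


Composite shape: rectangle + triangle
Rectangle area = 13.8 * 3 = 41.4
Triangle area = 0.5 * 13.8 * 7 = 48.3
Total = 41.4 + 48.3
Total = 89.7
89.7 mm^2


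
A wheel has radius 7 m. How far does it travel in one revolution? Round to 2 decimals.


Shape: circle
Radius r = 7 m
Formula: C = 2 * pi * r
C = 2 * pi * 7
C = 14 * pi
C = 43.98
43.98 m


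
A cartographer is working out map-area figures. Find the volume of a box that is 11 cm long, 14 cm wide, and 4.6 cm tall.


Shape: rectangular prism
l = 11 cm, w = 14 cm, h = 4.6 cm
Formula: V = l * w * h
V = 11 * 14 * 4.6
V = 154 * 4.6
V = 708.4
708.4 cm^3


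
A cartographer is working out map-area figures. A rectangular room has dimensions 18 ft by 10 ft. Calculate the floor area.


Shape: rectangle
Length l = 18 ft, Width w = 10 ft
Formula: A = l * w
A = 18 * 10
A = 180
180 ft^2


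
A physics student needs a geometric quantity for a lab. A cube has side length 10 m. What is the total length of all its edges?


Shape: cube
Side s = 10 m
A cube has 12 edges, all equal.
Formula: total edge length = 12 * s
Total = 12 * 10
Total = 120
120 m


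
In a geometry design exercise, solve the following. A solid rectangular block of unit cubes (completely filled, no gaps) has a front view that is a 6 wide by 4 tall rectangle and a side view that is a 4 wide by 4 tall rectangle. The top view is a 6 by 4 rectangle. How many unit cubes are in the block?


Orthographic views of a solid rectangular block:
Front view 6 x 4 -> length = 6, height = 4
Side view 4 x 4 -> width = 4, height = 4 (consistent)
Top view 6 x 4 -> confirms length = 6, width = 4
The block is 6 x 4 x 4.
Total unit cubes = 6 * 4 * 4 = 96
96 unit cubes


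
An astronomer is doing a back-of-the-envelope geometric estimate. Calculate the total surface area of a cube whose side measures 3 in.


Shape: cube
Side s = 3 in
A cube has 6 square faces.
Formula: SA = 6 * s^2
s^2 = 9
SA = 6 * 9
SA = 54
54 in^2


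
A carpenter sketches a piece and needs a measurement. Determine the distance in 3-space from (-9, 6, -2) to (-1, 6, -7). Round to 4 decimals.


3D distance between two points
P1 = (-9, 6, -2), P2 = (-1, 6, -7)
Formula: d = sqrt((x2-x1)^2 + (y2-y1)^2 + (z2-z1)^2)
dx = -1 - -9 = 8
dy = 6 - 6 = 0
dz = -7 - -2 = -5
dx^2 + dy^2 + dz^2 = 64 + 0 + 25 = 89
d = sqrt(89)
d = 9.434
9.434 units


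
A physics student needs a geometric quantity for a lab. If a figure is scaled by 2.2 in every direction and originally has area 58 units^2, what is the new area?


Linear scale factor k = 2.2
Original area = 58 units^2
Rule: under a linear scaling by k, areas scale by k^2.
k^2 = 2.2^2 = 4.84
New area = 58 * 4.84
New area = 280.72
280.72 units^2


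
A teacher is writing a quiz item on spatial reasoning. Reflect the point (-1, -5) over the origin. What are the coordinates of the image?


Transformation: reflection
Original point: (-1, -5)
Rule for reflection through the origin: (x, y) -> (-x, -y)
Apply: (-1, -5) -> (1, 5)
(1, 5)


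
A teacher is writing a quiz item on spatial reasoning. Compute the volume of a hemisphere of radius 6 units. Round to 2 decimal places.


Shape: hemisphere (half of a sphere)
Radius r = 6 units
Formula: V = (1/2) * (4/3) * pi * r^3 = (2/3) * pi * r^3
r^3 = 216
(2/3) * 216 = 144
V = 144 * pi
V = 452.39
452.39 units^3


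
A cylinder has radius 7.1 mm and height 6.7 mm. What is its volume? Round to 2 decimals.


Shape: cylinder
Radius r = 7.1 mm, Height h = 6.7 mm
Formula: V = pi * r^2 * h
r^2 = 50.41
V = pi * 50.41 * 6.7
V = 337.747 * pi
V = 1061.06
1061.06 mm^3


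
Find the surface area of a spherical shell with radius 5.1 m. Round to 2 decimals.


Shape: sphere
Radius r = 5.1 m
Formula: SA = 4 * pi * r^2
r^2 = 26.01
SA = 4 * pi * 26.01
SA = 104.04 * pi
SA = 326.85
326.85 m^2


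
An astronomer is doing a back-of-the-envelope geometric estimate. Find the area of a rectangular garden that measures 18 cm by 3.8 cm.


Shape: rectangle
Length l = 18 cm, Width w = 3.8 cm
Formula: A = l * w
A = 18 * 3.8
A = 68.4
68.4 cm^2


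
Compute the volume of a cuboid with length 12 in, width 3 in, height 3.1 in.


Shape: rectangular prism
l = 12 in, w = 3 in, h = 3.1 in
Formula: V = l * w * h
V = 12 * 3 * 3.1
V = 36 * 3.1
V = 111.6
111.6 in^3


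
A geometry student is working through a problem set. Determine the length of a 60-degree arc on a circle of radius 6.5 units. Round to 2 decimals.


Shape: circular arc
Radius r = 6.5 units, Angle = 60 degrees
Formula: L = (angle/360) * 2 * pi * r
2 * pi * r = 13 * pi
L = (60/360) * 13 * pi
L = 2.166667 * pi
L = 6.81
6.81 units


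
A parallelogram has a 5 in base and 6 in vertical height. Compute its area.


Shape: parallelogram
Base b = 5 in, Height h = 6 in
Formula: A = b * h
A = 5 * 6
A = 30
30 in^2


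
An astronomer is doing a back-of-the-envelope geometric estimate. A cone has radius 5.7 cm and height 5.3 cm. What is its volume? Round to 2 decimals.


Shape: cone
Radius r = 5.7 cm, Height h = 5.3 cm
Formula: V = (1/3) * pi * r^2 * h
r^2 = 32.49
pi * r^2 * h = pi * 32.49 * 5.3 = 172.197 * pi
V = 172.197 * pi / 3
V = 180.32
180.32 cm^3


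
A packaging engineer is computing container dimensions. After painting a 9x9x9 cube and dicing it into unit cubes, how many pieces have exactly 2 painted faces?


Large cube: 9 x 9 x 9, cut into unit cubes.
n = 9, so n - 2 = 7
Cubes with 2 painted faces lie along the edges, excluding corners.
A cube has 12 edges; each contributes (n - 2) = 7 such cubes.
Count = 12 * 7 = 84
84 unit cubes


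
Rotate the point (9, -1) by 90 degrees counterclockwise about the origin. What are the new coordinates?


Transformation: rotation about the origin
Original point: (9, -1)
Rule for 90 deg counterclockwise: (x, y) -> (-y, x)
Apply: (9, -1) -> (1, 9)
(1, 9)


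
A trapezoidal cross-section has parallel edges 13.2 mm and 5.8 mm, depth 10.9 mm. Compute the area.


Shape: trapezoid
Parallel sides a = 13.2 mm, b = 5.8 mm; Height h = 10.9 mm
Formula: A = (a + b) * h / 2
a + b = 13.2 + 5.8 = 19
A = 19 * 10.9 / 2
A = 207.1 / 2
A = 103.55
103.55 mm^2


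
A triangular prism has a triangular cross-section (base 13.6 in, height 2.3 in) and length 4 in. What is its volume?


Shape: triangular prism
Triangle base = 13.6 in, triangle height = 2.3 in, prism length L = 4 in
Formula: V = (1/2 * b * h_tri) * L
Cross-section area = 0.5 * 13.6 * 2.3 = 15.64
V = 15.64 * 4
V = 62.56
62.56 in^3


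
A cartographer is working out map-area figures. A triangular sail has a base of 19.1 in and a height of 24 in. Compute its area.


Shape: triangle
Base b = 19.1 in, Height h = 24 in
Formula: A = (1/2) * b * h
A = 0.5 * 19.1 * 24
A = 0.5 * 458.4
A = 229.2
229.2 in^2


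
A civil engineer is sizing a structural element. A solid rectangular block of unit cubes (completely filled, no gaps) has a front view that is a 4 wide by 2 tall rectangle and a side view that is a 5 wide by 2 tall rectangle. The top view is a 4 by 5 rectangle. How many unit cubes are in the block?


Orthographic views of a solid rectangular block:
Front view 4 x 2 -> length = 4, height = 2
Side view 5 x 2 -> width = 5, height = 2 (consistent)
Top view 4 x 5 -> confirms length = 4, width = 5
The block is 4 x 5 x 2.
Total unit cubes = 4 * 5 * 2 = 40
40 unit cubes


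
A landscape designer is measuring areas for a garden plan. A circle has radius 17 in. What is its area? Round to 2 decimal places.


Shape: circle
Radius r = 17 in
Formula: A = pi * r^2
r^2 = 17^2 = 289
A = pi * 289
A = 907.92
907.92 in^2


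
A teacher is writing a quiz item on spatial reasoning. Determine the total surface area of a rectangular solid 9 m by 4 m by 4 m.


Shape: rectangular prism
l = 9 m, w = 4 m, h = 4 m
Formula: SA = 2(lw + lh + wh)
lw = 36, lh = 36, wh = 16
lw + lh + wh = 88
SA = 2 * 88
SA = 176
176 m^2


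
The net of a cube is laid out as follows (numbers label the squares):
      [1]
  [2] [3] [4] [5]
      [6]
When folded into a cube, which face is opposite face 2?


Net: cross layout. Take square 3 as the base (bottom).
Fold the four squares in the horizontal row up around 3: 2 -> left, 4 -> right, 5 wraps to the top.
Fold 1 and 6 up from 3: 1 -> back, 6 -> front.
Opposite pairs are therefore: (1, 6), (2, 4), (3, 5).
Face 2 is opposite face 4.
face 4


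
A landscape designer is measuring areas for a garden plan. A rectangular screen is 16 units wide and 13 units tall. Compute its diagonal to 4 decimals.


Shape: rectangle (diagonal via Pythagoras)
Sides: 16 units and 13 units
Formula: d = sqrt(l^2 + w^2)
l^2 = 256, w^2 = 169
l^2 + w^2 = 425
d = sqrt(425)
d = 20.6155
20.6155 units


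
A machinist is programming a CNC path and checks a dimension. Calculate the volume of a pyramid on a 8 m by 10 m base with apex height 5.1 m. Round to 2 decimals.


Shape: rectangular pyramid
Base: 8 m x 10 m, Height h = 5.1 m
Formula: V = (1/3) * base_area * h
base_area = 8 * 10 = 80
base_area * h = 80 * 5.1 = 408
V = 408 / 3
V = 136
136 m^3


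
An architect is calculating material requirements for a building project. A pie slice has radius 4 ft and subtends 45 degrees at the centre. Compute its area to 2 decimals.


Shape: circular sector
Radius r = 4 ft, Angle = 45 degrees
Formula: A = (angle/360) * pi * r^2
r^2 = 16
Fraction of circle = 45/360
A = (45/360) * pi * 16
A = 2 * pi
A = 6.28
6.28 ft^2


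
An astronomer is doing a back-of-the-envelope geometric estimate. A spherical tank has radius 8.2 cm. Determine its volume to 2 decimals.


Shape: sphere
Radius r = 8.2 cm
Formula: V = (4/3) * pi * r^3
r^3 = 551.368
(4/3) * 551.368 = 735.157333
V = 735.157333 * pi
V = 2309.56
2309.56 cm^3


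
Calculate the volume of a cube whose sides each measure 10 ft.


Shape: cube
Side s = 10 ft
Formula: V = s^3
V = 10 * 10 * 10
V = 100 * 10
V = 1000
1000 ft^3


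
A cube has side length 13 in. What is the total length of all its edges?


Shape: cube
Side s = 13 in
A cube has 12 edges, all equal.
Formula: total edge length = 12 * s
Total = 12 * 13
Total = 156
156 in


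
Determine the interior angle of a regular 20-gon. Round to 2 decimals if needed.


Shape: regular icosagon (20 sides)
Formula: interior angle = (n - 2) * 180 / n
(n - 2) = 18
(n - 2) * 180 = 3240
angle = 3240 / 20
angle = 162
162 degrees


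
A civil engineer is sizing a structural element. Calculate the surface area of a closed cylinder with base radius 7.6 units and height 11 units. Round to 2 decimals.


Shape: closed cylinder
Radius r = 7.6 units, Height h = 11 units
Formula: SA = 2*pi*r^2 + 2*pi*r*h = 2*pi*r*(r + h)
r + h = 18.6
2 * r * (r + h) = 2 * 7.6 * 18.6 = 282.72
SA = 282.72 * pi
SA = 888.19
888.19 units^2


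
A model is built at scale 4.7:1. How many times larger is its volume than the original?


Linear scale factor k = 4.7
Rule: under a linear scaling by k, volumes scale by k^3.
k^3 = 4.7 * 4.7 * 4.7
k^3 = 22.09 * 4.7
k^3 = 103.823
Volume scales by a factor of 103.823.
103.823 (dimensionless)


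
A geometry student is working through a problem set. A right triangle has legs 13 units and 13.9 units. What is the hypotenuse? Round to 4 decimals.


Shape: right triangle
Legs a = 13 units, b = 13.9 units
Formula: c = sqrt(a^2 + b^2)
a^2 = 169, b^2 = 193.21
a^2 + b^2 = 362.21
c = sqrt(362.21)
c = 19.0318
19.0318 units


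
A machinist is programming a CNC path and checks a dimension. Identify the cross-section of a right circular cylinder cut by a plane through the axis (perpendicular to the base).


Solid: right circular cylinder
Cutting plane: through the axis (perpendicular to the base)
Visualize the intersection of the plane with the solid's surface.
The boundary of the cut region is a rectangle.
rectangle


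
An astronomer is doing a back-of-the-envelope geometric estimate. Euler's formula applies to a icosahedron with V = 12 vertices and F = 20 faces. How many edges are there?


Polyhedron: icosahedron
Euler's formula for convex polyhedra: V - E + F = 2
Given: V = 12 vertices and F = 20 faces
Solve for E:
E = V + F - 2 = 12 + 20 - 2 = 30
30 edges


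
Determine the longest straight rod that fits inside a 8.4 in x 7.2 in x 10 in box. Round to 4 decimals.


Shape: rectangular box (space diagonal)
l = 8.4 in, w = 7.2 in, h = 10 in
Visualize: the diagonal of the base, then a right triangle with that diagonal and the height.
Formula: d = sqrt(l^2 + w^2 + h^2)
l^2 + w^2 + h^2 = 70.56 + 51.84 + 100 = 222.4
d = sqrt(222.4)
d = 14.9131
14.9131 in


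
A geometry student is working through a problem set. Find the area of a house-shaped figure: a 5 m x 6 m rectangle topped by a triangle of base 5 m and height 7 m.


Composite shape: rectangle + triangle
Rectangle area = 5 * 6 = 30
Triangle area = 0.5 * 5 * 7 = 17.5
Total = 30 + 17.5
Total = 47.5
47.5 m^2


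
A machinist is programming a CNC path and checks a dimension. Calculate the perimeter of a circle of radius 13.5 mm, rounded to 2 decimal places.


Shape: circle
Radius r = 13.5 mm
Formula: C = 2 * pi * r
C = 2 * pi * 13.5
C = 27 * pi
C = 84.82
84.82 mm


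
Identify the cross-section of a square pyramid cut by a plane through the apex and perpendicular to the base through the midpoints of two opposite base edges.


Solid: square pyramid
Cutting plane: through the apex and perpendicular to the base through the midpoints of two opposite base edges
Visualize the intersection of the plane with the solid's surface.
The boundary of the cut region is a isosceles triangle.
isosceles triangle
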